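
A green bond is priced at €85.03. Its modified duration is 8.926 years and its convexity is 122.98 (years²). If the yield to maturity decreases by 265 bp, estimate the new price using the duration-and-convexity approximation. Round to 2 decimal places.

Duration effect: -D_mod·Δy = -8.926 × (-0.0265) = +0.236539
Convexity effect: ½·C·(Δy)² = 0.5 × 122.98 × (-0.0265)² = +0.0431813525
ΔP/P ≈ +0.236539 + 0.0431813525 = +0.2797203525
New price ≈ 85.03 × (1 + 0.2797203525) = 108.814621573075.

€108.81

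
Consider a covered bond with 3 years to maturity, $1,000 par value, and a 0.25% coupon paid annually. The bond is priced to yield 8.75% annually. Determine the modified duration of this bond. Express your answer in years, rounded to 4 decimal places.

2.7507 years

Periodic yield y = 0.0875. First find Macaulay duration:
  t   CF        PV=CF/(1+0.0875)^t    t·PV
  1         2.50         2.2989         2.2989
  2         2.50         2.1139         4.2278
  3     1,002.50       779.4649     2,338.3948
  Σ                    783.8777     2,344.9214
P = 783.8777; Macaulay duration = 2,344.9214 / 783.8777 = 2.99144 years.
Modified duration = D_Mac / (1 + y) = 2.99144 / 1.0875 = 2.75075 years.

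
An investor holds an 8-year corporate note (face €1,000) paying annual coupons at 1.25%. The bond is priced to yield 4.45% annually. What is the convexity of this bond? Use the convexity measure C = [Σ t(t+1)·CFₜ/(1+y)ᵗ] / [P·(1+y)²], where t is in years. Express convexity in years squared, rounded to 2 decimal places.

61.74

With y = 0.0445:
  t   CF        PV=CF/(1+0.0445)^t    t·PV        t(t+1)·PV
  1        12.50        11.9674        11.9674          23.9349
  2        12.50        11.4576        22.9152          68.7455
  3        12.50        10.9694        32.9083         131.6333
  4        12.50        10.5021        42.0084         210.0420
  5        12.50        10.0547        50.2733         301.6401
  6        12.50         9.6263        57.7578         404.3046
  7        12.50         9.2162        64.5133         516.1060
  8     1,012.50       714.7061     5,717.6486      51,458.8378
  Σ                    788.4998     5,999.9924      53,115.2443
P = 788.4998.
Convexity = Σ t(t+1)·PV / [P·(1+y)²] = 53,115.2443 / (788.4998 × 1.090980) = 61.74484.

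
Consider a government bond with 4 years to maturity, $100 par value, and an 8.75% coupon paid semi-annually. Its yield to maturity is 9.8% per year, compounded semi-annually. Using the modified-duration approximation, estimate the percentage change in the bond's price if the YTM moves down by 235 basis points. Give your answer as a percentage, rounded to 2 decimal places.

+7.73%

Periodic yield y = 0.049. Modified duration first:
  t   CF        PV=CF/(1+0.049)^t    t·PV
  1        4.375         4.1706         4.1706
  2        4.375         3.9758         7.9516
  3        4.375         3.7901        11.3703
  4        4.375         3.6131        14.4523
  5        4.375         3.4443        17.2215
  6        4.375         3.2834        19.7005
  7        4.375         3.1300        21.9103
  8      104.375        71.1857       569.4854
  Σ                     96.5931       666.2625
P = 96.5931; D_Mac = 6.89762 half-year periods = 3.44881 yrs; D_mod = 3.44881/(1+0.049) = 3.28771 yrs.
ΔP/P ≈ -D_mod · Δy = -3.28771 × (-0.0235) = +0.077261 = +7.7261%.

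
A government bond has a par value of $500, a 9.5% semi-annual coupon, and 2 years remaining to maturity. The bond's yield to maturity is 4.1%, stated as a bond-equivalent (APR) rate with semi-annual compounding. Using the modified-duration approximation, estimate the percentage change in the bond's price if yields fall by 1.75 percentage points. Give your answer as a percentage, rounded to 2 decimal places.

Periodic yield y = 0.0205. Modified duration first:
  t   CF        PV=CF/(1+0.0205)^t    t·PV
  1        23.75        23.2729        23.2729
  2        23.75        22.8054        45.6108
  3        23.75        22.3473        67.0418
  4       523.75       482.9165     1,931.6658
  Σ                    551.3420     2,067.5913
P = 551.3420; D_Mac = 3.75011 half-year periods = 1.87505 yrs; D_mod = 1.87505/(1+0.0205) = 1.83739 yrs.
ΔP/P ≈ -D_mod · Δy = -1.83739 × (-0.0175) = +0.032154 = +3.2154%.

+3.22%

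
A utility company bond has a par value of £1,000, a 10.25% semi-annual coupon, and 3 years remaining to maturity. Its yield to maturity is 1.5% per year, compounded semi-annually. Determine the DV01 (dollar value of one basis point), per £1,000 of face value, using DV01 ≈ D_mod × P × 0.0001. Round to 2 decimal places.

£0.34

Periodic yield y = 0.0075.
  t   CF        PV=CF/(1+0.0075)^t    t·PV
  1        51.25        50.8685        50.8685
  2        51.25        50.4898       100.9796
  3        51.25        50.1140       150.3419
  4        51.25        49.7409       198.9636
  5        51.25        49.3706       246.8531
  6     1,051.25     1,005.1611     6,030.9667
  Σ                  1,255.7449     6,778.9734
P = 1,255.7449; D_Mac = 5.39837 half-year periods = 2.69918 yrs; D_mod = 2.67909 yrs.
DV01 ≈ 2.67909 × 1,255.7449 × 0.0001 = 0.336425.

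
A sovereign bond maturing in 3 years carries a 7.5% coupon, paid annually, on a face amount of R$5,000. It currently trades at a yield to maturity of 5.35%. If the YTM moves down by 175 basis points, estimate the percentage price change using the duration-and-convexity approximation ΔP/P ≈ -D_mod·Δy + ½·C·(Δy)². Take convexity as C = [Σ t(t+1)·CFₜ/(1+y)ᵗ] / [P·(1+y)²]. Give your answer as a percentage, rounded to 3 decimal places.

+4.805%

With y = 0.0535:
  t   CF        PV=CF/(1+0.0535)^t    t·PV        t(t+1)·PV
  1       375.00       355.9563       355.9563         711.9127
  2       375.00       337.8798       675.7595       2,027.2786
  3     5,375.00     4,597.0037    13,791.0110      55,164.0438
  Σ                  5,290.8398    14,822.7268      57,903.2351
P = 5,290.8398; D_Mac = 2.80158 yrs; D_mod = 2.65931 yrs; C = 9.86073.
Duration effect: -2.65931 × (-0.0175) = +0.046538
Convexity effect: 0.5 × 9.86073 × (-0.0175)² = +0.0015099
ΔP/P ≈ +0.046538 + 0.0015099 = +0.048048 = +4.8048%.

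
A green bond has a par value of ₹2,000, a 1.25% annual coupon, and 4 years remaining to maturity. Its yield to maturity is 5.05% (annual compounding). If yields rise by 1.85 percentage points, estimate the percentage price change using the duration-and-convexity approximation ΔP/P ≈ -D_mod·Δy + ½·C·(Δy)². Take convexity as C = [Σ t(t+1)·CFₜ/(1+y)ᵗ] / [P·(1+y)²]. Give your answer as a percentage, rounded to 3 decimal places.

-6.602%

With y = 0.0505:
  t   CF        PV=CF/(1+0.0505)^t    t·PV        t(t+1)·PV
  1        25.00        23.7982        23.7982          47.5964
  2        25.00        22.6542        45.3083         135.9249
  3        25.00        21.5651        64.6954         258.7814
  4     2,025.00     1,662.8030     6,651.2120      33,256.0601
  Σ                  1,730.8205     6,785.0139      33,698.3628
P = 1,730.8205; D_Mac = 3.92011 yrs; D_mod = 3.73167 yrs; C = 17.64268.
Duration effect: -3.73167 × (+0.0185) = -0.069036
Convexity effect: 0.5 × 17.64268 × (0.0185)² = +0.0030191
ΔP/P ≈ -0.069036 + 0.0030191 = -0.066017 = -6.6017%.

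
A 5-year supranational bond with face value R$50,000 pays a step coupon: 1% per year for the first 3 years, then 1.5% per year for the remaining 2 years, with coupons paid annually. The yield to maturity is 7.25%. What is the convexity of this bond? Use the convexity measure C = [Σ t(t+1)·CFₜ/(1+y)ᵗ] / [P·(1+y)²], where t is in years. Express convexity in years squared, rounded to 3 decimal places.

With y = 0.0725:
  t   CF        PV=CF/(1+0.0725)^t    t·PV        t(t+1)·PV
  1       500.00       466.2005       466.2005         932.4009
  2       500.00       434.6857       869.3715       2,608.1145
  3       500.00       405.3014     1,215.9042       4,863.6168
  4       750.00       566.8551     2,267.4204      11,337.1020
  5    50,750.00    35,764.2846   178,821.4230   1,072,928.5383
  Σ                 37,637.3273   183,640.3196   1,092,669.7725
P = 37,637.3273.
Convexity = Σ t(t+1)·PV / [P·(1+y)²] = 1,092,669.7725 / (37,637.3273 × 1.150256) = 25.23920.

25.239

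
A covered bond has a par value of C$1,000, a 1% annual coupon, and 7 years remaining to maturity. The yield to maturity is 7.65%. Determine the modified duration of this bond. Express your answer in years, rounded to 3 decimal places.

6.254 years

Periodic yield y = 0.0765. First find Macaulay duration:
  t   CF        PV=CF/(1+0.0765)^t    t·PV
  1        10.00         9.2894         9.2894
  2        10.00         8.6292        17.2585
  3        10.00         8.0160        24.0480
  4        10.00         7.4464        29.7854
  5        10.00         6.9172        34.5860
  6        10.00         6.4256        38.5538
  7     1,010.00       602.8693     4,220.0848
  Σ                    649.5930     4,373.6058
P = 649.5930; Macaulay duration = 4,373.6058 / 649.5930 = 6.73284 years.
Modified duration = D_Mac / (1 + y) = 6.73284 / 1.0765 = 6.25438 years.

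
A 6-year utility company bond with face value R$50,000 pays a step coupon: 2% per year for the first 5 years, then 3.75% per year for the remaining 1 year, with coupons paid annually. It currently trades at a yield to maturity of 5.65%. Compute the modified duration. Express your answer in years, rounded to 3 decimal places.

5.378 years

Periodic yield y = 0.0565. First find Macaulay duration:
  t   CF        PV=CF/(1+0.0565)^t    t·PV
  1     1,000.00       946.5215       946.5215
  2     1,000.00       895.9030     1,791.8060
  3     1,000.00       847.9915     2,543.9745
  4     1,000.00       802.6422     3,210.5688
  5     1,000.00       759.7181     3,798.5907
  6    51,875.00    37,302.7716   223,816.6297
  Σ                 41,555.5480   236,108.0913
P = 41,555.5480; Macaulay duration = 236,108.0913 / 41,555.5480 = 5.68175 years.
Modified duration = D_Mac / (1 + y) = 5.68175 / 1.0565 = 5.37790 years.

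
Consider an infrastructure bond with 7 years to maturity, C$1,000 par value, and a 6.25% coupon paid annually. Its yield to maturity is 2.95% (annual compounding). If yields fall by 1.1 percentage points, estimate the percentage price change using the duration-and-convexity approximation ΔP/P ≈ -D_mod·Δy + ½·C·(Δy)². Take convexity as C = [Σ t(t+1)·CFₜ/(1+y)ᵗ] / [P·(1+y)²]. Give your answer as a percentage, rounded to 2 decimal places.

With y = 0.0295:
  t   CF        PV=CF/(1+0.0295)^t    t·PV        t(t+1)·PV
  1        62.50        60.7091        60.7091         121.4182
  2        62.50        58.9695       117.9390         353.8169
  3        62.50        57.2797       171.8392         687.3568
  4        62.50        55.6384       222.5536       1,112.7680
  5        62.50        54.0441       270.2205       1,621.3229
  6        62.50        52.4955       314.9729       2,204.8102
  7     1,062.50       866.8511     6,067.9574      48,543.6591
  Σ                  1,205.9873     7,226.1916      54,645.1519
P = 1,205.9873; D_Mac = 5.99193 yrs; D_mod = 5.82023 yrs; C = 42.75198.
Duration effect: -5.82023 × (-0.011) = +0.064023
Convexity effect: 0.5 × 42.75198 × (-0.011)² = +0.0025865
ΔP/P ≈ +0.064023 + 0.0025865 = +0.066609 = +6.6609%.

+6.66%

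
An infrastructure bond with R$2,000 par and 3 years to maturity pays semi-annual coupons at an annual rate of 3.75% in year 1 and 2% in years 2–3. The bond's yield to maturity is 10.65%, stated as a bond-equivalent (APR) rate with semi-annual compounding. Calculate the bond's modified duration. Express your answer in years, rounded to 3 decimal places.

Periodic yield y = 0.05325. First find Macaulay duration:
  t   CF        PV=CF/(1+0.05325)^t    t·PV
  1        37.50        35.6041        35.6041
  2        37.50        33.8040        67.6080
  3        20.00        17.1173        51.3519
  4        20.00        16.2519        65.0076
  5        20.00        15.4302        77.1512
  6     2,020.00     1,479.6621     8,877.9729
  Σ                  1,597.8697     9,174.6957
P = 1,597.8697; Macaulay duration = 9,174.6957 / 1,597.8697 = 5.74183 half-year periods = 2.87091 years.
Modified duration = D_Mac / (1 + y) = 2.87091 / 1.05325 = 2.72577 years.

2.726 years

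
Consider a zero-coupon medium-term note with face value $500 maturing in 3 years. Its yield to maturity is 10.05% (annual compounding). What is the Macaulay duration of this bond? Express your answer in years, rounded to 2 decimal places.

A zero-coupon bond has a single cash flow at maturity, so its Macaulay duration equals its maturity: 3 years.

3.00 years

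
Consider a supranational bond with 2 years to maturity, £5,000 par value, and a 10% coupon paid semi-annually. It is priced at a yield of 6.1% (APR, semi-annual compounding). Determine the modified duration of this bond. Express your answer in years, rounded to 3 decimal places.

1.812 years

Periodic yield y = 0.0305. First find Macaulay duration:
  t   CF        PV=CF/(1+0.0305)^t    t·PV
  1       250.00       242.6007       242.6007
  2       250.00       235.4204       470.8407
  3       250.00       228.4526       685.3577
  4     5,250.00     4,655.5106    18,622.0424
  Σ                  5,361.9842    20,020.8414
P = 5,361.9842; Macaulay duration = 20,020.8414 / 5,361.9842 = 3.73385 half-year periods = 1.86692 years.
Modified duration = D_Mac / (1 + y) = 1.86692 / 1.0305 = 1.81167 years.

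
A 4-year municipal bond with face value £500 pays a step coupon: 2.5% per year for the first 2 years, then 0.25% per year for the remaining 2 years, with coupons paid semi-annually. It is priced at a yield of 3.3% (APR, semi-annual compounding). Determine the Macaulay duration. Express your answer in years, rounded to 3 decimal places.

3.854 years

Periodic yield y = 0.0165. Discount each cash flow and weight by its period:
  t   CF        PV=CF/(1+0.0165)^t    t·PV
  1        6.250         6.1485         6.1485
  2        6.250         6.0487        12.0975
  3        6.250         5.9506        17.8517
  4        6.250         5.8540        23.4159
  5        0.625         0.5759         2.8795
  6        0.625         0.5665         3.3993
  7        0.625         0.5574         3.9015
  8      500.625       439.1910     3,513.5283
  Σ                    464.8927     3,583.2221
Price P = Σ PV = 464.8927.
Macaulay duration = Σ(t·PV) / P = 3,583.2221 / 464.8927 = 7.70763 half-year periods.
In years: 7.70763 / 2 = 3.85382 years.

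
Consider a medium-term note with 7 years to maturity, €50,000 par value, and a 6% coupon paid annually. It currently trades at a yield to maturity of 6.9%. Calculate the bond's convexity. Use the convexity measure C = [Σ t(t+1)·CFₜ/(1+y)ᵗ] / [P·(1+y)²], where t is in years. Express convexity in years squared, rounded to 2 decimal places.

With y = 0.069:
  t   CF        PV=CF/(1+0.069)^t    t·PV        t(t+1)·PV
  1     3,000.00     2,806.3611     2,806.3611       5,612.7222
  2     3,000.00     2,625.2208     5,250.4417      15,751.3251
  3     3,000.00     2,455.7725     7,367.3176      29,469.2705
  4     3,000.00     2,297.2615     9,189.0460      45,945.2300
  5     3,000.00     2,148.9818    10,744.9088      64,469.4527
  6     3,000.00     2,010.2729    12,061.6375      84,431.4628
  7    53,000.00    33,222.4712   232,557.2981   1,860,458.3852
  Σ                 47,566.3418   279,977.0109   2,106,137.8484
P = 47,566.3418.
Convexity = Σ t(t+1)·PV / [P·(1+y)²] = 2,106,137.8484 / (47,566.3418 × 1.142761) = 38.74642.

38.75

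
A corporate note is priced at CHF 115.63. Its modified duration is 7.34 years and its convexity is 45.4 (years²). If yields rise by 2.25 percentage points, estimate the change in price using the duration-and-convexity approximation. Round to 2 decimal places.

Duration effect: -D_mod·Δy = -7.34 × (+0.0225) = -0.165150
Convexity effect: ½·C·(Δy)² = 0.5 × 45.4 × (0.0225)² = +0.011491875
ΔP/P ≈ -0.165150 + 0.011491875 = -0.153658125
ΔP ≈ 115.63 × (-0.153658125) = -17.76748899375.

-CHF 17.77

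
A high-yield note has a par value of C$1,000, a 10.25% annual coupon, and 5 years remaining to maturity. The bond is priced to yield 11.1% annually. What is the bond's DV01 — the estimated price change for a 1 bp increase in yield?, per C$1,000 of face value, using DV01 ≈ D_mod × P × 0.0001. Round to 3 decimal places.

Periodic yield y = 0.111.
  t   CF        PV=CF/(1+0.111)^t    t·PV
  1       102.50        92.2592        92.2592
  2       102.50        83.0416       166.0832
  3       102.50        74.7449       224.2348
  4       102.50        67.2772       269.1086
  5     1,102.50       651.3408     3,256.7042
  Σ                    968.6637     4,008.3900
P = 968.6637; D_Mac = 4.13806 yrs; D_mod = 3.72463 yrs.
DV01 ≈ 3.72463 × 968.6637 × 0.0001 = 0.360791.

C$0.361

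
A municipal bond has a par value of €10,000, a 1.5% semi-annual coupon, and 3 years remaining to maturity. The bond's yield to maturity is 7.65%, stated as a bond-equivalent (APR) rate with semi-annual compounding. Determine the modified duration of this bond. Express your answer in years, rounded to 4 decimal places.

2.8302 years

Periodic yield y = 0.03825. First find Macaulay duration:
  t   CF        PV=CF/(1+0.03825)^t    t·PV
  1        75.00        72.2369        72.2369
  2        75.00        69.5757       139.1513
  3        75.00        67.0124       201.0373
  4        75.00        64.5436       258.1746
  5        75.00        62.1658       310.8290
  6    10,075.00     8,043.2842    48,259.7054
  Σ                  8,378.8187    49,241.1346
P = 8,378.8187; Macaulay duration = 49,241.1346 / 8,378.8187 = 5.87686 half-year periods = 2.93843 years.
Modified duration = D_Mac / (1 + y) = 2.93843 / 1.03825 = 2.83018 years.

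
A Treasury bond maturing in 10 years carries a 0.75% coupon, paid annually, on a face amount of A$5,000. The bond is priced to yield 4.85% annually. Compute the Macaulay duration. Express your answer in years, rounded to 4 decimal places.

Periodic yield y = 0.0485. Discount each cash flow and weight by its year:
  t   CF        PV=CF/(1+0.0485)^t    t·PV
  1        37.50        35.7654        35.7654
  2        37.50        34.1110        68.2220
  3        37.50        32.5331        97.5994
  4        37.50        31.0283       124.1131
  5        37.50        29.5930       147.9650
  6        37.50        28.2241       169.3448
  7        37.50        26.9186       188.4301
  8        37.50        25.6734       205.3874
  9        37.50        24.4859       220.3727
  10    5,037.50     3,137.1170    31,371.1696
  Σ                  3,405.4498    32,628.3696
Price P = Σ PV = 3,405.4498.
Macaulay duration = Σ(t·PV) / P = 32,628.3696 / 3,405.4498 = 9.58122 years.

9.5812 years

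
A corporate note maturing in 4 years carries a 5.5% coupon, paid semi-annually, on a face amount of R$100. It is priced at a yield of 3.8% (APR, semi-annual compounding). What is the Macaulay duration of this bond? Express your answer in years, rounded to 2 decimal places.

3.66 years

Periodic yield y = 0.019. Discount each cash flow and weight by its period:
  t   CF        PV=CF/(1+0.019)^t    t·PV
  1         2.75         2.6987         2.6987
  2         2.75         2.6484         5.2968
  3         2.75         2.5990         7.7971
  4         2.75         2.5506        10.2022
  5         2.75         2.5030        12.5150
  6         2.75         2.4563        14.7380
  7         2.75         2.4105        16.8737
  8       102.75        88.3870       707.0959
  Σ                    106.2536       777.2176
Price P = Σ PV = 106.2536.
Macaulay duration = Σ(t·PV) / P = 777.2176 / 106.2536 = 7.31474 half-year periods.
In years: 7.31474 / 2 = 3.65737 years.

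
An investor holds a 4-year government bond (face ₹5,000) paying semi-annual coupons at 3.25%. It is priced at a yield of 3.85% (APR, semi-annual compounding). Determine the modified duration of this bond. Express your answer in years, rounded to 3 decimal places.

Periodic yield y = 0.01925. First find Macaulay duration:
  t   CF        PV=CF/(1+0.01925)^t    t·PV
  1        81.25        79.7155        79.7155
  2        81.25        78.2099       156.4199
  3        81.25        76.7328       230.1985
  4        81.25        75.2836       301.1345
  5        81.25        73.8618       369.3089
  6        81.25        72.4668       434.8008
  7        81.25        71.0982       497.6871
  8     5,081.25     4,362.3931    34,899.1451
  Σ                  4,889.7617    36,968.4102
P = 4,889.7617; Macaulay duration = 36,968.4102 / 4,889.7617 = 7.56037 half-year periods = 3.78019 years.
Modified duration = D_Mac / (1 + y) = 3.78019 / 1.01925 = 3.70879 years.

3.709 years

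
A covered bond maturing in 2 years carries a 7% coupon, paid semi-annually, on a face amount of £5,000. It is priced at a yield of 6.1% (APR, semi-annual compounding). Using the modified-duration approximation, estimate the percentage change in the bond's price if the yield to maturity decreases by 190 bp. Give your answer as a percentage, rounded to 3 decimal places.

Periodic yield y = 0.0305. Modified duration first:
  t   CF        PV=CF/(1+0.0305)^t    t·PV
  1       175.00       169.8205       169.8205
  2       175.00       164.7943       329.5885
  3       175.00       159.9168       479.7504
  4     5,175.00     4,589.0033    18,356.0132
  Σ                  5,083.5348    19,335.1725
P = 5,083.5348; D_Mac = 3.80349 half-year periods = 1.90174 yrs; D_mod = 1.90174/(1+0.0305) = 1.84546 yrs.
ΔP/P ≈ -D_mod · Δy = -1.84546 × (-0.019) = +0.035064 = +3.5064%.

+3.506%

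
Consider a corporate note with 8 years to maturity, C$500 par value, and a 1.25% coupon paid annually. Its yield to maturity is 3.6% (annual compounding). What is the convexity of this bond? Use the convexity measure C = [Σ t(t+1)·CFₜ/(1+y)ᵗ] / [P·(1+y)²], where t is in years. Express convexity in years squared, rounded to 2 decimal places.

62.92

With y = 0.036:
  t   CF        PV=CF/(1+0.036)^t    t·PV        t(t+1)·PV
  1         6.25         6.0328         6.0328          12.0656
  2         6.25         5.8232        11.6464          34.9391
  3         6.25         5.6208        16.8625          67.4500
  4         6.25         5.4255        21.7021         108.5103
  5         6.25         5.2370        26.1849         157.1095
  6         6.25         5.0550        30.3300         212.3102
  7         6.25         4.8793        34.1554         273.2434
  8       506.25       381.4934     3,051.9469      27,467.5225
  Σ                    419.5671     3,198.8611      28,333.1507
P = 419.5671.
Convexity = Σ t(t+1)·PV / [P·(1+y)²] = 28,333.1507 / (419.5671 × 1.073296) = 62.91787.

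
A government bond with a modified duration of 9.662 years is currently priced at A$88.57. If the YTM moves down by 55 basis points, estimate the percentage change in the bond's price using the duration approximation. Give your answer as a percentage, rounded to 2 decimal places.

Duration approximation: ΔP/P ≈ -D_mod · Δy = -9.662 × (-0.0055) = +0.053141.
As a percentage: +5.3141%.

+5.31%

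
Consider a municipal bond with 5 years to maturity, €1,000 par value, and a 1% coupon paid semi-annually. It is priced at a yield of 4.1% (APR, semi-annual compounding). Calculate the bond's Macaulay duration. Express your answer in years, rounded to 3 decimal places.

Periodic yield y = 0.0205. Discount each cash flow and weight by its period:
  t   CF        PV=CF/(1+0.0205)^t    t·PV
  1         5.00         4.8996         4.8996
  2         5.00         4.8011         9.6023
  3         5.00         4.7047        14.1141
  4         5.00         4.6102        18.4407
  5         5.00         4.5176        22.5879
  6         5.00         4.4268        26.5609
  7         5.00         4.3379        30.3653
  8         5.00         4.2508        34.0060
  9         5.00         4.1654        37.4883
  10    1,005.00       820.4195     8,204.1949
  Σ                    861.1335     8,402.2599
Price P = Σ PV = 861.1335.
Macaulay duration = Σ(t·PV) / P = 8,402.2599 / 861.1335 = 9.75721 half-year periods.
In years: 9.75721 / 2 = 4.87860 years.

4.879 years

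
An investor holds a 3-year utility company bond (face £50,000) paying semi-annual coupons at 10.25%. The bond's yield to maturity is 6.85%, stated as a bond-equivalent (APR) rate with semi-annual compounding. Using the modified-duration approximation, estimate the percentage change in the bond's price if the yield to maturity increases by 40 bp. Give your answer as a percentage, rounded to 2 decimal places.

-1.03%

Periodic yield y = 0.03425. Modified duration first:
  t   CF        PV=CF/(1+0.03425)^t    t·PV
  1     2,562.50     2,477.6408     2,477.6408
  2     2,562.50     2,395.5918     4,791.1836
  3     2,562.50     2,316.2599     6,948.7796
  4     2,562.50     2,239.5551     8,958.2205
  5     2,562.50     2,165.3905    10,826.9525
  6    52,562.50    42,946.0115   257,676.0688
  Σ                 54,540.4496   291,678.8458
P = 54,540.4496; D_Mac = 5.34794 half-year periods = 2.67397 yrs; D_mod = 2.67397/(1+0.03425) = 2.58542 yrs.
ΔP/P ≈ -D_mod · Δy = -2.58542 × (+0.004) = -0.010342 = -1.0342%.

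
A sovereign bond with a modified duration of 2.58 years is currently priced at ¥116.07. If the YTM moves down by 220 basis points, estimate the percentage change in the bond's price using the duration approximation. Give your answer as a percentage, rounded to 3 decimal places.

Duration approximation: ΔP/P ≈ -D_mod · Δy = -2.58 × (-0.022) = +0.056760.
As a percentage: +5.6760%.

+5.676%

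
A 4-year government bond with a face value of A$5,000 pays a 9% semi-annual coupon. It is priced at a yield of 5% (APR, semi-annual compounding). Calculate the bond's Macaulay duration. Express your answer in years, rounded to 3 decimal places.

3.488 years

Periodic yield y = 0.025. Discount each cash flow and weight by its period:
  t   CF        PV=CF/(1+0.025)^t    t·PV
  1       225.00       219.5122       219.5122
  2       225.00       214.1582       428.3165
  3       225.00       208.9349       626.8046
  4       225.00       203.8389       815.3556
  5       225.00       198.8672       994.3361
  6       225.00       194.0168     1,164.1008
  7       225.00       189.2847     1,324.9927
  8     5,225.00     4,288.4008    34,307.2067
  Σ                  5,717.0137    39,880.6251
Price P = Σ PV = 5,717.0137.
Macaulay duration = Σ(t·PV) / P = 39,880.6251 / 5,717.0137 = 6.97578 half-year periods.
In years: 6.97578 / 2 = 3.48789 years.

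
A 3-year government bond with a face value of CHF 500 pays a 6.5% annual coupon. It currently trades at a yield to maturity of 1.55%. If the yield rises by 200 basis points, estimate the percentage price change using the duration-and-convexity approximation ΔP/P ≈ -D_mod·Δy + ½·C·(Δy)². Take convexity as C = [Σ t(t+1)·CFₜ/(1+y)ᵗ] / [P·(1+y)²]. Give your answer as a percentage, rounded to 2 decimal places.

-5.36%

With y = 0.0155:
  t   CF        PV=CF/(1+0.0155)^t    t·PV        t(t+1)·PV
  1        32.50        32.0039        32.0039          64.0079
  2        32.50        31.5154        63.0309         189.0927
  3       532.50       508.4870     1,525.4609       6,101.8436
  Σ                    572.0064     1,620.4957       6,354.9442
P = 572.0064; D_Mac = 2.83300 yrs; D_mod = 2.78976 yrs; C = 10.77336.
Duration effect: -2.78976 × (+0.02) = -0.055795
Convexity effect: 0.5 × 10.77336 × (0.02)² = +0.0021547
ΔP/P ≈ -0.055795 + 0.0021547 = -0.053641 = -5.3641%.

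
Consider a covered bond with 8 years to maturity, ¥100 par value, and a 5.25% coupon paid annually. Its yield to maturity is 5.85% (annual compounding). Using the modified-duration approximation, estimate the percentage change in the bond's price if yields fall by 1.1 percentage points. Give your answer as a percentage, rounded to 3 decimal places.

Periodic yield y = 0.0585. Modified duration first:
  t   CF        PV=CF/(1+0.0585)^t    t·PV
  1         5.25         4.9598         4.9598
  2         5.25         4.6857         9.3715
  3         5.25         4.4268        13.2803
  4         5.25         4.1821        16.7285
  5         5.25         3.9510        19.7549
  6         5.25         3.7326        22.3957
  7         5.25         3.5263        24.6843
  8       105.25        66.7875       534.3000
  Σ                     96.2519       645.4751
P = 96.2519; D_Mac = 6.70610 yrs; D_mod = 6.70610/(1+0.0585) = 6.33548 yrs.
ΔP/P ≈ -D_mod · Δy = -6.33548 × (-0.011) = +0.069690 = +6.9690%.

+6.969%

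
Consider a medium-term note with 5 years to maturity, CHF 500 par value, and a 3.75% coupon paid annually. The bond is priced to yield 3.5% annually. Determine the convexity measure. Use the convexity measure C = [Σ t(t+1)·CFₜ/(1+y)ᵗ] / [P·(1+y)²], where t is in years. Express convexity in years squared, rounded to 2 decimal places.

With y = 0.035:
  t   CF        PV=CF/(1+0.035)^t    t·PV        t(t+1)·PV
  1        18.75        18.1159        18.1159          36.2319
  2        18.75        17.5033        35.0067         105.0200
  3        18.75        16.9114        50.7343         202.9371
  4        18.75        16.3395        65.3582         326.7908
  5       518.75       436.7736     2,183.8679      13,103.2074
  Σ                    505.6438     2,353.0829      13,774.1872
P = 505.6438.
Convexity = Σ t(t+1)·PV / [P·(1+y)²] = 13,774.1872 / (505.6438 × 1.071225) = 25.42966.

25.43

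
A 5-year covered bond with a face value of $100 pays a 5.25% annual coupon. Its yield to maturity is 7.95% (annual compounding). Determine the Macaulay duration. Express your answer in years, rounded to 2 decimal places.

Periodic yield y = 0.0795. Discount each cash flow and weight by its year:
  t   CF        PV=CF/(1+0.0795)^t    t·PV
  1         5.25         4.8634         4.8634
  2         5.25         4.5052         9.0104
  3         5.25         4.1734        12.5202
  4         5.25         3.8661        15.4642
  5       105.25        71.7974       358.9871
  Σ                     89.2055       400.8454
Price P = Σ PV = 89.2055.
Macaulay duration = Σ(t·PV) / P = 400.8454 / 89.2055 = 4.49351 years.

4.49 years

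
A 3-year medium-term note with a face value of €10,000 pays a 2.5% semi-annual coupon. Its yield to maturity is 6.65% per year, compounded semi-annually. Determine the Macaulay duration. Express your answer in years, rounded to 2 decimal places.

2.90 years

Periodic yield y = 0.03325. Discount each cash flow and weight by its period:
  t   CF        PV=CF/(1+0.03325)^t    t·PV
  1       125.00       120.9775       120.9775
  2       125.00       117.0844       234.1689
  3       125.00       113.3167       339.9500
  4       125.00       109.6701       438.6805
  5       125.00       106.1409       530.7047
  6    10,125.00     8,320.7514    49,924.5086
  Σ                  8,887.9411    51,588.9902
Price P = Σ PV = 8,887.9411.
Macaulay duration = Σ(t·PV) / P = 51,588.9902 / 8,887.9411 = 5.80438 half-year periods.
In years: 5.80438 / 2 = 2.90219 years.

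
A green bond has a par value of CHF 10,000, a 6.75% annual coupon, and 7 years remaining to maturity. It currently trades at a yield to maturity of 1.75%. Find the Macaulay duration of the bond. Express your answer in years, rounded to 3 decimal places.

5.980 years

Periodic yield y = 0.0175. Discount each cash flow and weight by its year:
  t   CF        PV=CF/(1+0.0175)^t    t·PV
  1       675.00       663.3907       663.3907
  2       675.00       651.9810     1,303.9620
  3       675.00       640.7676     1,922.3027
  4       675.00       629.7470     2,518.9880
  5       675.00       618.9160     3,094.5798
  6       675.00       608.2712     3,649.6273
  7    10,675.00     9,454.2473    66,179.7311
  Σ                 13,267.3207    79,332.5815
Price P = Σ PV = 13,267.3207.
Macaulay duration = Σ(t·PV) / P = 79,332.5815 / 13,267.3207 = 5.97955 years.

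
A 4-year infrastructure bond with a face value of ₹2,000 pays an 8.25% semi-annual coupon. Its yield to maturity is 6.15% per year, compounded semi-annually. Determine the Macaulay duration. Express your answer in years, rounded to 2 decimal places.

Periodic yield y = 0.03075. Discount each cash flow and weight by its period:
  t   CF        PV=CF/(1+0.03075)^t    t·PV
  1        82.50        80.0388        80.0388
  2        82.50        77.6510       155.3021
  3        82.50        75.3345       226.0035
  4        82.50        73.0871       292.3483
  5        82.50        70.9067       354.5335
  6        82.50        68.7914       412.7482
  7        82.50        66.7391       467.1739
  8     2,082.50     1,634.3997    13,075.1973
  Σ                  2,146.9483    15,063.3455
Price P = Σ PV = 2,146.9483.
Macaulay duration = Σ(t·PV) / P = 15,063.3455 / 2,146.9483 = 7.01617 half-year periods.
In years: 7.01617 / 2 = 3.50808 years.

3.51 years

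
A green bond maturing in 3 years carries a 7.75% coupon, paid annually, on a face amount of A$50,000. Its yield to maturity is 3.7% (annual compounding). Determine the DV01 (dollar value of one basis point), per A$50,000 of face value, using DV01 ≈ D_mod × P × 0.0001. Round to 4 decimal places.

Periodic yield y = 0.037.
  t   CF        PV=CF/(1+0.037)^t    t·PV
  1     3,875.00     3,736.7406     3,736.7406
  2     3,875.00     3,603.4143     7,206.8285
  3    53,875.00    48,311.5547   144,934.6642
  Σ                 55,651.7096   155,878.2334
P = 55,651.7096; D_Mac = 2.80096 yrs; D_mod = 2.70102 yrs.
DV01 ≈ 2.70102 × 55,651.7096 × 0.0001 = 15.031652.

A$15.0317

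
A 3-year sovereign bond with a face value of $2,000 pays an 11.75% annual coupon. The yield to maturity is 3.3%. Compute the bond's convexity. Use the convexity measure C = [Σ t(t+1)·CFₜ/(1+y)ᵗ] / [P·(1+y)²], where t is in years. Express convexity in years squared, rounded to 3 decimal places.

9.884

With y = 0.033:
  t   CF        PV=CF/(1+0.033)^t    t·PV        t(t+1)·PV
  1       235.00       227.4927       227.4927         454.9855
  2       235.00       220.2253       440.4506       1,321.3518
  3     2,235.00     2,027.5733     6,082.7199      24,330.8796
  Σ                  2,475.2913     6,750.6632      26,107.2169
P = 2,475.2913.
Convexity = Σ t(t+1)·PV / [P·(1+y)²] = 26,107.2169 / (2,475.2913 × 1.067089) = 9.88402.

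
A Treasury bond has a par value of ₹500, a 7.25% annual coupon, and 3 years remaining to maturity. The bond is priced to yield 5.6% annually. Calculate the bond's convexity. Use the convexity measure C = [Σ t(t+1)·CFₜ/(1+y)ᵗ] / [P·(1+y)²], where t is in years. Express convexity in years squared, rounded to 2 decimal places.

9.84

With y = 0.056:
  t   CF        PV=CF/(1+0.056)^t    t·PV        t(t+1)·PV
  1        36.25        34.3277        34.3277          68.6553
  2        36.25        32.5072        65.0145         195.0435
  3       536.25       455.3817     1,366.1450       5,464.5801
  Σ                    522.2166     1,465.4872       5,728.2789
P = 522.2166.
Convexity = Σ t(t+1)·PV / [P·(1+y)²] = 5,728.2789 / (522.2166 × 1.115136) = 9.83661.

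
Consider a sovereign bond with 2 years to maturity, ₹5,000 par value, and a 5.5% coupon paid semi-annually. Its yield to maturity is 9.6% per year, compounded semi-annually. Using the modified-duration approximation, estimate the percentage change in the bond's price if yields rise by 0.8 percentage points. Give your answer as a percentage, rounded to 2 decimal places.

-1.46%

Periodic yield y = 0.048. Modified duration first:
  t   CF        PV=CF/(1+0.048)^t    t·PV
  1       137.50       131.2023       131.2023
  2       137.50       125.1930       250.3860
  3       137.50       119.4590       358.3770
  4     5,137.50     4,258.9908    17,035.9633
  Σ                  4,634.8451    17,775.9286
P = 4,634.8451; D_Mac = 3.83528 half-year periods = 1.91764 yrs; D_mod = 1.91764/(1+0.048) = 1.82981 yrs.
ΔP/P ≈ -D_mod · Δy = -1.82981 × (+0.008) = -0.014638 = -1.4638%.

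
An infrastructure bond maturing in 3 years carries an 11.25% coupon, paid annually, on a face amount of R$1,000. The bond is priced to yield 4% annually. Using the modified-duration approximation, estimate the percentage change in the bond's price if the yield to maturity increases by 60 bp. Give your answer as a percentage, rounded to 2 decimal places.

Periodic yield y = 0.04. Modified duration first:
  t   CF        PV=CF/(1+0.04)^t    t·PV
  1       112.50       108.1731       108.1731
  2       112.50       104.0126       208.0251
  3     1,112.50       989.0084     2,967.0253
  Σ                  1,201.1941     3,283.2236
P = 1,201.1941; D_Mac = 2.73330 yrs; D_mod = 2.73330/(1+0.04) = 2.62817 yrs.
ΔP/P ≈ -D_mod · Δy = -2.62817 × (+0.006) = -0.015769 = -1.5769%.

-1.58%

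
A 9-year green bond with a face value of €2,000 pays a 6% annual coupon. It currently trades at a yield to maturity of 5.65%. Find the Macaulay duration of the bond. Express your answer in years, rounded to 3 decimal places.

Periodic yield y = 0.0565. Discount each cash flow and weight by its year:
  t   CF        PV=CF/(1+0.0565)^t    t·PV
  1       120.00       113.5826       113.5826
  2       120.00       107.5084       215.0167
  3       120.00       101.7590       305.2769
  4       120.00        96.3171       385.2683
  5       120.00        91.1662       455.8309
  6       120.00        86.2907       517.7445
  7       120.00        81.6761       571.7324
  8       120.00        77.3081       618.4651
  9     2,120.00     1,292.7375    11,634.6375
  Σ                  2,048.3456    14,817.5549
Price P = Σ PV = 2,048.3456.
Macaulay duration = Σ(t·PV) / P = 14,817.5549 / 2,048.3456 = 7.23391 years.

7.234 years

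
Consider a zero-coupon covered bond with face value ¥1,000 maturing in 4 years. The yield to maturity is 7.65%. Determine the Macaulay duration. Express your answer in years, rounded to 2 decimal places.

4.00 years

A zero-coupon bond has a single cash flow at maturity, so its Macaulay duration equals its maturity: 4 years.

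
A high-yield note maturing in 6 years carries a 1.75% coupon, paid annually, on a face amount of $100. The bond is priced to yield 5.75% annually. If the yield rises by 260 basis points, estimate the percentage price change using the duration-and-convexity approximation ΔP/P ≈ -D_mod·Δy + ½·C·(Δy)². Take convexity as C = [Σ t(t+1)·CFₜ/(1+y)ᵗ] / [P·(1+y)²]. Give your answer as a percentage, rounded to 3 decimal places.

With y = 0.0575:
  t   CF        PV=CF/(1+0.0575)^t    t·PV        t(t+1)·PV
  1         1.75         1.6548         1.6548           3.3097
  2         1.75         1.5649         3.1297           9.3892
  3         1.75         1.4798         4.4393          17.7574
  4         1.75         1.3993         5.5973          27.9864
  5         1.75         1.3232         6.6162          39.6970
  6       101.75        72.7532       436.5193       3,055.6348
  Σ                     80.1753       457.9566       3,153.7744
P = 80.1753; D_Mac = 5.71194 yrs; D_mod = 5.40137 yrs; C = 35.17463.
Duration effect: -5.40137 × (+0.026) = -0.140436
Convexity effect: 0.5 × 35.17463 × (0.026)² = +0.0118890
ΔP/P ≈ -0.140436 + 0.0118890 = -0.128546 = -12.8546%.

-12.855%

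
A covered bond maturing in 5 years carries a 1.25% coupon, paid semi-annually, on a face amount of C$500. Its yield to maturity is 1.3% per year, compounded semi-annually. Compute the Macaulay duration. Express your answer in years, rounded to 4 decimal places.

Periodic yield y = 0.0065. Discount each cash flow and weight by its period:
  t   CF        PV=CF/(1+0.0065)^t    t·PV
  1        3.125         3.1048         3.1048
  2        3.125         3.0848         6.1695
  3        3.125         3.0648         9.1945
  4        3.125         3.0451        12.1802
  5        3.125         3.0254        15.1269
  6        3.125         3.0059        18.0351
  7        3.125         2.9864        20.9051
  8        3.125         2.9672        23.7372
  9        3.125         2.9480        26.5319
  10     503.125       471.5612     4,715.6124
  Σ                    498.7935     4,850.5978
Price P = Σ PV = 498.7935.
Macaulay duration = Σ(t·PV) / P = 4,850.5978 / 498.7935 = 9.72466 half-year periods.
In years: 9.72466 / 2 = 4.86233 years.

4.8623 years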